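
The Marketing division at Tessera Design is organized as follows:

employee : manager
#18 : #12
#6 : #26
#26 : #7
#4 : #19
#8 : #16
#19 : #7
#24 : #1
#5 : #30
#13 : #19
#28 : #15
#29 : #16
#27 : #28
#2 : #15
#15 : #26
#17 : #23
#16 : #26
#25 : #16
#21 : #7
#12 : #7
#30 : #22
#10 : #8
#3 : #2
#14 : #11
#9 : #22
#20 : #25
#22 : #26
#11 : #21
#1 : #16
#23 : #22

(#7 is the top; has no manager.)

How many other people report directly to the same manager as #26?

#26 reports to #7. #7's other direct reports are #21, #12, #19 — 3 peers.

3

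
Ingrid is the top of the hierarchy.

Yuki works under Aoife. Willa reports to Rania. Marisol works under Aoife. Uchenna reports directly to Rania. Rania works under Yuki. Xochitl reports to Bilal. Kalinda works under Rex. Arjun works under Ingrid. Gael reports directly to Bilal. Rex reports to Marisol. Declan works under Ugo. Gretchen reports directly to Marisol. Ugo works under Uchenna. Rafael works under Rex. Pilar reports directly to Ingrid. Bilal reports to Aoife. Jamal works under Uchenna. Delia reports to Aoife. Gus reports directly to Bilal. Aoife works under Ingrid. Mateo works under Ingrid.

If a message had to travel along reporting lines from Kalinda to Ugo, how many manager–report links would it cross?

7

Kalinda is 3 levels below Aoife, and Ugo is 4 levels below Aoife (their lowest common manager). The shortest path runs up from Kalinda to Aoife and back down to Ugo: 3 + 4 = 7 links.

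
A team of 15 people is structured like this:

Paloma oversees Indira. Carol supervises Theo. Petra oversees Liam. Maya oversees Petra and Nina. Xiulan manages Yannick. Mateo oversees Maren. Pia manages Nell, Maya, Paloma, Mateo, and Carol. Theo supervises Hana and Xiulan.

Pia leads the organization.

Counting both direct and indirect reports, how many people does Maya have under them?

3

Maya directly manages Petra, Nina. Under Petra: Liam (1). Nina has no reports. So Maya's organization is 2 direct reports plus everyone under them: 2 + 1 = 3.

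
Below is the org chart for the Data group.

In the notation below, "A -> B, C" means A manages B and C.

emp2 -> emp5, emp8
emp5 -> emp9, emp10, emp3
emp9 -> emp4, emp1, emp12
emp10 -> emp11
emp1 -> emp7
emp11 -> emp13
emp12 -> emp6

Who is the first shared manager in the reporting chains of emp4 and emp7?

emp4's chain of managers is emp9, emp5, emp2. emp7's chain of managers is emp1, emp9, emp5, emp2. The first manager that appears in both chains is emp9.

emp9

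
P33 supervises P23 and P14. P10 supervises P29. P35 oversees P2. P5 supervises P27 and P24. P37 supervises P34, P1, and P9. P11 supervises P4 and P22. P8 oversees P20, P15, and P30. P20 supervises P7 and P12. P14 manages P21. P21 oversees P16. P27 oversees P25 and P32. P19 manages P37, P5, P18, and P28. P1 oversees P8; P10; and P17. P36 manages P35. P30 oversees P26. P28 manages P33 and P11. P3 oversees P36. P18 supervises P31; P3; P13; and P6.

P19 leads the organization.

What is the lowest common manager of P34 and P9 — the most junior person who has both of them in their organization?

P34's chain of managers is P37, P19. P9's chain of managers is P37, P19. The first manager that appears in both chains is P37.

P37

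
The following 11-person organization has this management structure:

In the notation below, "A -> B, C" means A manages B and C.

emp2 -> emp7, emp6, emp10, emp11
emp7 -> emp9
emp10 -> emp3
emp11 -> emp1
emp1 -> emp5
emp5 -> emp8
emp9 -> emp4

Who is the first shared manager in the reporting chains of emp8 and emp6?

emp2

emp8's chain of managers is emp5, emp1, emp11, emp2. emp6's chain of managers is emp2. The first manager that appears in both chains is emp2.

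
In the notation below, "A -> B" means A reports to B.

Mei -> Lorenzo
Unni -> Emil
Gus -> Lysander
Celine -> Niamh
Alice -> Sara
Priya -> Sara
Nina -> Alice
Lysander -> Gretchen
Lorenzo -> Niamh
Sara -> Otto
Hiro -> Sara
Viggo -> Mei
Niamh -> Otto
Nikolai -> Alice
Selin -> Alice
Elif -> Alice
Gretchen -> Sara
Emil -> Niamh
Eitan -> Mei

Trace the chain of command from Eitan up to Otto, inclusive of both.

Eitan reports to Mei. Mei reports to Lorenzo. Lorenzo reports to Niamh. Niamh reports to Otto. Otto is at the top.

Eitan -> Mei -> Lorenzo -> Niamh -> Otto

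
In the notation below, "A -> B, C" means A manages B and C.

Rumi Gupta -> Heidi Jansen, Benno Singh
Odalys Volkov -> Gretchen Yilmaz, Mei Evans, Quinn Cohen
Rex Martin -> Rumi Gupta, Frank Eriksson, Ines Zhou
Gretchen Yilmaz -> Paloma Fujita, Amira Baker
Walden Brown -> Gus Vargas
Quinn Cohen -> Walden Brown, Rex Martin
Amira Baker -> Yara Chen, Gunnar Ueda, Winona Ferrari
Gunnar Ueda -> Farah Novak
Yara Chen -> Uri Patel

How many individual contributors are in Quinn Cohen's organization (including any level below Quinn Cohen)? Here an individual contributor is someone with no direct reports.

The people in Quinn Cohen's organization with no one reporting to them are Ines Zhou, Frank Eriksson, Benno Singh, Heidi Jansen, Gus Vargas. That is 5.

5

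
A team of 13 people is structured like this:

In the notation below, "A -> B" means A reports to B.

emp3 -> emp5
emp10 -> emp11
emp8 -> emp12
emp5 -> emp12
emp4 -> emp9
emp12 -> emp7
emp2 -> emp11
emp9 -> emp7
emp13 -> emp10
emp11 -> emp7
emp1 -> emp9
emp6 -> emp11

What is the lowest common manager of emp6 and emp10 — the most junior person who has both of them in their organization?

emp6's chain of managers is emp11, emp7. emp10's chain of managers is emp11, emp7. The first manager that appears in both chains is emp11.

emp11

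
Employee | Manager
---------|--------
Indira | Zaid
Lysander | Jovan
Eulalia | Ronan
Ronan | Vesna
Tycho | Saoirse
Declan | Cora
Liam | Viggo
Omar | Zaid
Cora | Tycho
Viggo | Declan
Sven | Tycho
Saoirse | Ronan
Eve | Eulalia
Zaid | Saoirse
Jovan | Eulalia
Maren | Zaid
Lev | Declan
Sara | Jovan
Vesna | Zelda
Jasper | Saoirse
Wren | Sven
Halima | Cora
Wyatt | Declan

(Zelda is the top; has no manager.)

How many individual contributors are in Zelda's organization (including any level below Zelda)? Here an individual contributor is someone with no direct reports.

12

The people in Zelda's organization with no one reporting to them are Sara, Lysander, Eve, Jasper, Maren, Indira, Omar, Wren, Halima, Wyatt, Lev, Liam. That is 12.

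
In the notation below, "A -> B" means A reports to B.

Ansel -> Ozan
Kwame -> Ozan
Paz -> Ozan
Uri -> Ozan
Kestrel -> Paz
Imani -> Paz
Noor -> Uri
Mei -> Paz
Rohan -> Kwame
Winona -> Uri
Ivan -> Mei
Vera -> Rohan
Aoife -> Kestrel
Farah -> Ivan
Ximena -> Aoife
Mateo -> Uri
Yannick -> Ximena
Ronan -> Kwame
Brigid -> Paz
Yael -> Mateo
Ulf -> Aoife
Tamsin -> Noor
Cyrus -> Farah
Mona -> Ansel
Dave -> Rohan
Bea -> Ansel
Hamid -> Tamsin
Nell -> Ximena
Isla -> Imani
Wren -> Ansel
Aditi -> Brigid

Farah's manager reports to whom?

Farah reports to Ivan, and Ivan reports to Mei. So Farah's skip-level manager is Mei.

Mei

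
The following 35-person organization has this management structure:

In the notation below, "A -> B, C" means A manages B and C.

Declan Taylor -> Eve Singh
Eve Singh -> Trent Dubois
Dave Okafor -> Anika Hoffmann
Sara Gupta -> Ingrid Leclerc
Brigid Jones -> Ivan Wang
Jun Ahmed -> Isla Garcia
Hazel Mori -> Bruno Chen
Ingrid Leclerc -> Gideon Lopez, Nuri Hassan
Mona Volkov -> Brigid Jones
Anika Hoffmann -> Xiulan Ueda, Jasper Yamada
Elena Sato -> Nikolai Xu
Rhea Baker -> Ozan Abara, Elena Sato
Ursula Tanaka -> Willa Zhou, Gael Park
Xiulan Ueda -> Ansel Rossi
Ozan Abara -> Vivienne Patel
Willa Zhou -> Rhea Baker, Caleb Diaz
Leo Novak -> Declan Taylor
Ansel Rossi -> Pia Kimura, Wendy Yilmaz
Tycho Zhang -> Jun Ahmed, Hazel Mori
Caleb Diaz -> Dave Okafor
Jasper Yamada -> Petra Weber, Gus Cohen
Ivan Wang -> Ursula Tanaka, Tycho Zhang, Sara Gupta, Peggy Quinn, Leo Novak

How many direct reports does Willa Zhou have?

Willa Zhou directly manages Rhea Baker, Caleb Diaz. That is 2 direct reports.

2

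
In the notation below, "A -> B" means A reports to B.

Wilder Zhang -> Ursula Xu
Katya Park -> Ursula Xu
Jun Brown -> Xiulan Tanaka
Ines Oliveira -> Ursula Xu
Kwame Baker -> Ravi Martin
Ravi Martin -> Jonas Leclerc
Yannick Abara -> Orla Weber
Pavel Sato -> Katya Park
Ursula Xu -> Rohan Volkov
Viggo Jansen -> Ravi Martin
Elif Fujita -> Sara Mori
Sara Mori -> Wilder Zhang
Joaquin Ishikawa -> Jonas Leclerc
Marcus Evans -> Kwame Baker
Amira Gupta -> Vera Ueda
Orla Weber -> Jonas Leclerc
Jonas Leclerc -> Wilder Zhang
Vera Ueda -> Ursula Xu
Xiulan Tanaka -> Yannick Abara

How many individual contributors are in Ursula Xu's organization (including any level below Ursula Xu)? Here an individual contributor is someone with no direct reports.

8

The people in Ursula Xu's organization with no one reporting to them are Ines Oliveira, Pavel Sato, Amira Gupta, Elif Fujita, Jun Brown, Joaquin Ishikawa, Marcus Evans, Viggo Jansen. That is 8.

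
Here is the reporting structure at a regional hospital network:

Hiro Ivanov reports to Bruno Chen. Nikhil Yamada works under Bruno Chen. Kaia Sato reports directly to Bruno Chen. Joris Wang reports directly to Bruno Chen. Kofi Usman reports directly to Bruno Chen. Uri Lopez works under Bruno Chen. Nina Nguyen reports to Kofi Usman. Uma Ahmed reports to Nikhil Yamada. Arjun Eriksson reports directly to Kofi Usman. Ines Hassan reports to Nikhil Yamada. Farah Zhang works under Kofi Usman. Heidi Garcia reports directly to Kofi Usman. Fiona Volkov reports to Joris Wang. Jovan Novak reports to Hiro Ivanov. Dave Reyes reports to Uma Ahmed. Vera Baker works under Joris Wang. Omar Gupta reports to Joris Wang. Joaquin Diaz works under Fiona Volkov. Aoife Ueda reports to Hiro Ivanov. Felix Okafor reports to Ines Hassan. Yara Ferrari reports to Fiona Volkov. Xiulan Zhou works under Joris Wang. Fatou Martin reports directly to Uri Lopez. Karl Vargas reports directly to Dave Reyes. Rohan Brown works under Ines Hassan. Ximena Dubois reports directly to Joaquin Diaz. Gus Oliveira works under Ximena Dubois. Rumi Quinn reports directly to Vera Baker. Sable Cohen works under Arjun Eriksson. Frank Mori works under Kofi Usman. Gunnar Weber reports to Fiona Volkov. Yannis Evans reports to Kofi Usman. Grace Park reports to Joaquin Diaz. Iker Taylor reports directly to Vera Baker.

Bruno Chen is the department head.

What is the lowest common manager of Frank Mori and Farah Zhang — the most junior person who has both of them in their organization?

Kofi Usman

Frank Mori's chain of managers is Kofi Usman, Bruno Chen. Farah Zhang's chain of managers is Kofi Usman, Bruno Chen. The first manager that appears in both chains is Kofi Usman.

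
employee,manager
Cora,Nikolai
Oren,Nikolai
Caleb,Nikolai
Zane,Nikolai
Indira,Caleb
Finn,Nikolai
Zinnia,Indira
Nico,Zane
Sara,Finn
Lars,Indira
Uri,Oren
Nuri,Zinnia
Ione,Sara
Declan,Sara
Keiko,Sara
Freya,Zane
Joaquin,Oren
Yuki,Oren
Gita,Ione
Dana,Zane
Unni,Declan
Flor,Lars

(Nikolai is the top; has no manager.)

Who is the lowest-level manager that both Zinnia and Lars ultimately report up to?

Indira

Zinnia's chain of managers is Indira, Caleb, Nikolai. Lars's chain of managers is Indira, Caleb, Nikolai. The first manager that appears in both chains is Indira.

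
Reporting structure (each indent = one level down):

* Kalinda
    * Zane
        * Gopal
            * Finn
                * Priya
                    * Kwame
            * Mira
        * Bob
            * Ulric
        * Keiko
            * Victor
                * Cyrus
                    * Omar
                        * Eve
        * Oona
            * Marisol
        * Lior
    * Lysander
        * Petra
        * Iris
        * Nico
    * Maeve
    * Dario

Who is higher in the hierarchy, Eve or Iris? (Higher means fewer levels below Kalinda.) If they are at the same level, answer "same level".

Eve is 6 levels below Kalinda; Iris is 2. Iris is higher.

Iris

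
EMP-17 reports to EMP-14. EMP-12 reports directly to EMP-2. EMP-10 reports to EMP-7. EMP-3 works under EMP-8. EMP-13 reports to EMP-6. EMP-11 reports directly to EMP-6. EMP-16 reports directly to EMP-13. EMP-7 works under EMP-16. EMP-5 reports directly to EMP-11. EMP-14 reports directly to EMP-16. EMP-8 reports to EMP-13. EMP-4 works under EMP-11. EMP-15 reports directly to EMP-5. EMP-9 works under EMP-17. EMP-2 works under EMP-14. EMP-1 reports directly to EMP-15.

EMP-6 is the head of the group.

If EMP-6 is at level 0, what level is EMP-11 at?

1

Chain from EMP-11 up to EMP-6: EMP-11 → EMP-6. That is 1 step up, so EMP-11 is 1 level below EMP-6.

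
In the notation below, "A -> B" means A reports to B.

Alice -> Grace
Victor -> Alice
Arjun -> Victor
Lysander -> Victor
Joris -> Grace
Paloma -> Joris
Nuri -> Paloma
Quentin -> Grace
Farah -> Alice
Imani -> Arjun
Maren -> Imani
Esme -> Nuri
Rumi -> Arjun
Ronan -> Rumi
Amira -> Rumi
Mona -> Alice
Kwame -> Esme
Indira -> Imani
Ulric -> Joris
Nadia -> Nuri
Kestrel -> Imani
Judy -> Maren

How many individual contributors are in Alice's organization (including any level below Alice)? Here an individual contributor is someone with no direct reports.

8

The people in Alice's organization with no one reporting to them are Mona, Farah, Lysander, Amira, Ronan, Kestrel, Indira, Judy. That is 8.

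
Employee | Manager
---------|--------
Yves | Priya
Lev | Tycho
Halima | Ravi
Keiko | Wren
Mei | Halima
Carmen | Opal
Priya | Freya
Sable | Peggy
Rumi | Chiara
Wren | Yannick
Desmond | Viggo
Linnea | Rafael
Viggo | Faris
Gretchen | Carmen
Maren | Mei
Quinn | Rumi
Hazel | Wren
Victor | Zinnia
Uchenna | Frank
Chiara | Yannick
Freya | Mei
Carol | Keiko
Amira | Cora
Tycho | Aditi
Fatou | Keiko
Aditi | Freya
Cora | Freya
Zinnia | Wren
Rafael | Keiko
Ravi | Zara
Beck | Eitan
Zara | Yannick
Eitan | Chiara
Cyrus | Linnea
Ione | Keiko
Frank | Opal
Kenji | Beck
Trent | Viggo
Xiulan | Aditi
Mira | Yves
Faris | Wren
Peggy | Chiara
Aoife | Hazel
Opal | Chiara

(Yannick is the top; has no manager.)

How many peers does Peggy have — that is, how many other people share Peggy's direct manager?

Peggy reports to Chiara. Chiara's other direct reports are Opal, Eitan, Rumi — 3 peers.

3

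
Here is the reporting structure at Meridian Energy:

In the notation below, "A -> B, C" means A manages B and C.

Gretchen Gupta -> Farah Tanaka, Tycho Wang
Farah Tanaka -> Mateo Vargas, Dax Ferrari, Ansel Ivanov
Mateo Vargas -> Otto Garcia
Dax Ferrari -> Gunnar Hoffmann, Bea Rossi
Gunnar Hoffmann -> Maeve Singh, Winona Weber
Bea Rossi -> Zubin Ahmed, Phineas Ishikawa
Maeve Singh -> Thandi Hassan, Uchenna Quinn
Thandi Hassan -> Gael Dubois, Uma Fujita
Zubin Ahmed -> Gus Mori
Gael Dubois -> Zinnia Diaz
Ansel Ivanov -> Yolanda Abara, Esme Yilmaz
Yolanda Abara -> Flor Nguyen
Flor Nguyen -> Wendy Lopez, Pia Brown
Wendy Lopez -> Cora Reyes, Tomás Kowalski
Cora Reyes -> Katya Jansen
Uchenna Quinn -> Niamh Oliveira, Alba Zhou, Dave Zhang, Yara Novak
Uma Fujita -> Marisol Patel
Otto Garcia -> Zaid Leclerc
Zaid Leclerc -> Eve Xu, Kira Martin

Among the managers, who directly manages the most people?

Direct-report counts: Gretchen Gupta has 2; Farah Tanaka has 3; Ansel Ivanov has 2; Yolanda Abara has 1; Flor Nguyen has 2; Wendy Lopez has 2; Cora Reyes has 1; Dax Ferrari has 2; Bea Rossi has 2; Zubin Ahmed has 1; Gunnar Hoffmann has 2; Maeve Singh has 2; Uchenna Quinn has 4; Thandi Hassan has 2; Uma Fujita has 1; Gael Dubois has 1; Mateo Vargas has 1; Otto Garcia has 1; Zaid Leclerc has 2. The largest is 4, held by Uchenna Quinn.

Uchenna Quinn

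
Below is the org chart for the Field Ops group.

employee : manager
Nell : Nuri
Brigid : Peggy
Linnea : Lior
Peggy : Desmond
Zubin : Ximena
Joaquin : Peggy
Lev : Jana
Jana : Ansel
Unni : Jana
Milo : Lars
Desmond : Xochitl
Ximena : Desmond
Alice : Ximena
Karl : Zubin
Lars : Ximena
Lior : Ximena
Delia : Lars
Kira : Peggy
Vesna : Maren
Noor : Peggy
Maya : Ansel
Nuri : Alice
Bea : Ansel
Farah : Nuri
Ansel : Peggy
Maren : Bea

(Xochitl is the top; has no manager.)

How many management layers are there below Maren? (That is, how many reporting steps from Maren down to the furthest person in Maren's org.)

1

The longest chain under Maren runs Maren → Vesna, which is 1 level below Maren.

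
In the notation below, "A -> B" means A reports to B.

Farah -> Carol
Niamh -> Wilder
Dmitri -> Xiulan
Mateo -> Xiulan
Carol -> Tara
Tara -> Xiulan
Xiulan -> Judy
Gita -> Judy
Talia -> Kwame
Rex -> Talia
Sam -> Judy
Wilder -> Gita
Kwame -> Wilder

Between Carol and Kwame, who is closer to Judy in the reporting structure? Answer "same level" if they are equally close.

Both Carol and Kwame are 3 levels below Judy.

same level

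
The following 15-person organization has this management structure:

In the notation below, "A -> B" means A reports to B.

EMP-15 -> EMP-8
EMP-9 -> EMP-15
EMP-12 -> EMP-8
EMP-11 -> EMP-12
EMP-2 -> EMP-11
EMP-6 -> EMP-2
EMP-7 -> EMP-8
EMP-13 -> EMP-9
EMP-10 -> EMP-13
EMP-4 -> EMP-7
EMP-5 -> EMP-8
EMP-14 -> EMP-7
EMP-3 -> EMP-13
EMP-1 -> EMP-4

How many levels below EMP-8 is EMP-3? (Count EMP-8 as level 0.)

Chain from EMP-3 up to EMP-8: EMP-3 → EMP-13 → EMP-9 → EMP-15 → EMP-8. That is 4 steps up, so EMP-3 is 4 levels below EMP-8.

4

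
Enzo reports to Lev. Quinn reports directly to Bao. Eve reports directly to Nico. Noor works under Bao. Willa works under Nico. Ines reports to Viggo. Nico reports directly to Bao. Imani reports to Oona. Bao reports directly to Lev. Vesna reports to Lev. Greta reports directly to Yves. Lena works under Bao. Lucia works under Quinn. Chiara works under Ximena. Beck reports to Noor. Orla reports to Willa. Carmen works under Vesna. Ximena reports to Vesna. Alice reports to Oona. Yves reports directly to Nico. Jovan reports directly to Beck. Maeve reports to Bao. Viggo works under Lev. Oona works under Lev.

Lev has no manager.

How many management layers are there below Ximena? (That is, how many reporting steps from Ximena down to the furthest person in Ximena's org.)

1

The longest chain under Ximena runs Ximena → Chiara, which is 1 level below Ximena.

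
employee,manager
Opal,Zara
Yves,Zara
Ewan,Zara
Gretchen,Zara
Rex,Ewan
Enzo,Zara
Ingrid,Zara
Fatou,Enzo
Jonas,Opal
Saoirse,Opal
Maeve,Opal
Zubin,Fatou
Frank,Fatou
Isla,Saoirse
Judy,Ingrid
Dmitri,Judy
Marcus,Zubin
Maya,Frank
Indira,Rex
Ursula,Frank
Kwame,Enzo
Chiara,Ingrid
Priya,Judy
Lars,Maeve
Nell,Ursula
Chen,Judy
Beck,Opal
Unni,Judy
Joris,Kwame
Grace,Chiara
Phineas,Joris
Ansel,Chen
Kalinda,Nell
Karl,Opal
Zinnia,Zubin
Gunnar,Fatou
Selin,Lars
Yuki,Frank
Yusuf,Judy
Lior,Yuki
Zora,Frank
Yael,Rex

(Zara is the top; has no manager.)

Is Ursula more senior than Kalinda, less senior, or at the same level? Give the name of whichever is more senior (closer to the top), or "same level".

Ursula is 4 levels below Zara; Kalinda is 6. Ursula is higher.

Ursula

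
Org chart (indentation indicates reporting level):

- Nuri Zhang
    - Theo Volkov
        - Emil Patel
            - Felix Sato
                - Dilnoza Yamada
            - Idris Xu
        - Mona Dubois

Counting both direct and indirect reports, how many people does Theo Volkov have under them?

Theo Volkov directly manages Emil Patel, Mona Dubois. Under Emil Patel: Idris Xu, Felix Sato, Dilnoza Yamada (3). Mona Dubois has no reports. So Theo Volkov's organization is 2 direct reports plus everyone under them: 4 + 1 = 5.

5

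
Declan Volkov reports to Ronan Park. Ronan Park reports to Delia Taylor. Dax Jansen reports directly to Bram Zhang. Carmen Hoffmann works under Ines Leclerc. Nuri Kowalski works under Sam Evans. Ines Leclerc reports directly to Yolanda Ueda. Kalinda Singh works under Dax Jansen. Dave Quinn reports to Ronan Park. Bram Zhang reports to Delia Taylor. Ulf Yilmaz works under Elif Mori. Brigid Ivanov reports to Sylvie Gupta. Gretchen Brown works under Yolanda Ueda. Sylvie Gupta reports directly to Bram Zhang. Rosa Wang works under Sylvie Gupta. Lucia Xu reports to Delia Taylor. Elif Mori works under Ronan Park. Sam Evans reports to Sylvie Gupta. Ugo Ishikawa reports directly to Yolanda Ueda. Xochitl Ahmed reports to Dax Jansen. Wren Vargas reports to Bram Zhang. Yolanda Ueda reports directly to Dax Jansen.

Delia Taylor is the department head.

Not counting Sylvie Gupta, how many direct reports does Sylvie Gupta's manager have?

Sylvie Gupta reports to Bram Zhang. Bram Zhang's other direct reports are Dax Jansen, Wren Vargas — 2 peers.

2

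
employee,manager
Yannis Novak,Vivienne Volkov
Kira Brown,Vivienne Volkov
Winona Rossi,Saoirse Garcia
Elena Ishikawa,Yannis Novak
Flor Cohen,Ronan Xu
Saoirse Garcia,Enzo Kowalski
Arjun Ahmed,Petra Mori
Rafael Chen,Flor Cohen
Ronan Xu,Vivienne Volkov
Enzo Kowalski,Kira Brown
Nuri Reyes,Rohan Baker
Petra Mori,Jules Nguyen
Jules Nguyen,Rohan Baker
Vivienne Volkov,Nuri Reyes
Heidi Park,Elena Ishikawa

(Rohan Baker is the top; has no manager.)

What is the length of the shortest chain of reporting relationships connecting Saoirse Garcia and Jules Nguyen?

6

Saoirse Garcia is 5 levels below Rohan Baker, and Jules Nguyen is 1 level below Rohan Baker (their lowest common manager). The shortest path runs up from Saoirse Garcia to Rohan Baker and back down to Jules Nguyen: 5 + 1 = 6 links.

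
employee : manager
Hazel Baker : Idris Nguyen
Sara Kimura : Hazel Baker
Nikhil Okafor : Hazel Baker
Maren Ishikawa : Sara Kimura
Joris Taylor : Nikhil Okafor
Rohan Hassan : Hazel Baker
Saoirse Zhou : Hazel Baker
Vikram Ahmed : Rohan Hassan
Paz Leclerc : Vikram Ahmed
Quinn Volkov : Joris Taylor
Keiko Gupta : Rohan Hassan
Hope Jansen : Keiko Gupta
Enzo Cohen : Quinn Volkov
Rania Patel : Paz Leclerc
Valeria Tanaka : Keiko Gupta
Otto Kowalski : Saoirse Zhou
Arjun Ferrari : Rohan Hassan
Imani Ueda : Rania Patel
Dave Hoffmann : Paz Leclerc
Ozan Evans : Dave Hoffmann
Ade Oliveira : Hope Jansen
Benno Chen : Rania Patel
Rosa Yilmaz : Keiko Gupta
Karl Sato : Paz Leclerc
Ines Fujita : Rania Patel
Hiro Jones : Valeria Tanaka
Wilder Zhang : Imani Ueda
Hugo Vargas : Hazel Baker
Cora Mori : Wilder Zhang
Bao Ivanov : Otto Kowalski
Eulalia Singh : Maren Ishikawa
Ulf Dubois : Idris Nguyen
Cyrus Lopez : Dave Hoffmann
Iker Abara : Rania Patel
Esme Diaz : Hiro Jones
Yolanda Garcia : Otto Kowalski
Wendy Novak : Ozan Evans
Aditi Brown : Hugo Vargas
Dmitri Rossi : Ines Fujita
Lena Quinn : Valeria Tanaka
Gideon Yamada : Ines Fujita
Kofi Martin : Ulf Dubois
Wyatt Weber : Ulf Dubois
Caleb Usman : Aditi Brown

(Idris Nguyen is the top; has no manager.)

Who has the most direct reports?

Direct-report counts: Idris Nguyen has 2; Ulf Dubois has 2; Hazel Baker has 5; Hugo Vargas has 1; Aditi Brown has 1; Saoirse Zhou has 1; Otto Kowalski has 2; Rohan Hassan has 3; Keiko Gupta has 3; Valeria Tanaka has 2; Hiro Jones has 1; Hope Jansen has 1; Vikram Ahmed has 1; Paz Leclerc has 3; Dave Hoffmann has 2; Ozan Evans has 1; Rania Patel has 4; Ines Fujita has 2; Imani Ueda has 1; Wilder Zhang has 1; Nikhil Okafor has 1; Joris Taylor has 1; Quinn Volkov has 1; Sara Kimura has 1; Maren Ishikawa has 1. The largest is 5, held by Hazel Baker.

Hazel Baker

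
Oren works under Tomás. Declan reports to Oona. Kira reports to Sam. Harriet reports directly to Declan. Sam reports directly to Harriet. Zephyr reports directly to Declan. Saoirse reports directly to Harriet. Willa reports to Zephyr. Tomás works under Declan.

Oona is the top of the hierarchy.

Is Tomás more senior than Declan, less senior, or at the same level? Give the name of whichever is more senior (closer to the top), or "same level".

Declan

Tomás is 2 levels below Oona; Declan is 1. Declan is higher.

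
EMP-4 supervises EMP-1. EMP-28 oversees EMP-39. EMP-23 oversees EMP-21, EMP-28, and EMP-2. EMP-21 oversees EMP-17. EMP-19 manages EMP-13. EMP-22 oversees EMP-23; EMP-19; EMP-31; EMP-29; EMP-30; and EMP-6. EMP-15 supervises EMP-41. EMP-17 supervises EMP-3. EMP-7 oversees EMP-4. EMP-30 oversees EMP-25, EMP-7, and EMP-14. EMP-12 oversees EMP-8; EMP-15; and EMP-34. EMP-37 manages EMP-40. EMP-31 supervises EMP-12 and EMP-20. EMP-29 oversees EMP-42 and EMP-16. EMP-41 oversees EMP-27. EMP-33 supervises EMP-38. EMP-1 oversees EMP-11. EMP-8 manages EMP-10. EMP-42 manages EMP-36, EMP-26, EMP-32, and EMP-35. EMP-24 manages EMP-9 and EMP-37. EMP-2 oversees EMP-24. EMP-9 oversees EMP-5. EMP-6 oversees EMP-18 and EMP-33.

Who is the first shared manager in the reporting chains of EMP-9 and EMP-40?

EMP-9's chain of managers is EMP-24, EMP-2, EMP-23, EMP-22. EMP-40's chain of managers is EMP-37, EMP-24, EMP-2, EMP-23, EMP-22. The first manager that appears in both chains is EMP-24.

EMP-24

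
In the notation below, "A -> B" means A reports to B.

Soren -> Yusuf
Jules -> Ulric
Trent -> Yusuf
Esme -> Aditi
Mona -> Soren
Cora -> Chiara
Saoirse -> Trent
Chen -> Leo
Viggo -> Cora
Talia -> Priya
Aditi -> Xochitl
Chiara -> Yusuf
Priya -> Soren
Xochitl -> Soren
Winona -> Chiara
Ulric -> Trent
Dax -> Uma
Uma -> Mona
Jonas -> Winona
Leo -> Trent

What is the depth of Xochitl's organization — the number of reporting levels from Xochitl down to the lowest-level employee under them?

2

The longest chain under Xochitl runs Xochitl → Aditi → Esme, which is 2 levels below Xochitl.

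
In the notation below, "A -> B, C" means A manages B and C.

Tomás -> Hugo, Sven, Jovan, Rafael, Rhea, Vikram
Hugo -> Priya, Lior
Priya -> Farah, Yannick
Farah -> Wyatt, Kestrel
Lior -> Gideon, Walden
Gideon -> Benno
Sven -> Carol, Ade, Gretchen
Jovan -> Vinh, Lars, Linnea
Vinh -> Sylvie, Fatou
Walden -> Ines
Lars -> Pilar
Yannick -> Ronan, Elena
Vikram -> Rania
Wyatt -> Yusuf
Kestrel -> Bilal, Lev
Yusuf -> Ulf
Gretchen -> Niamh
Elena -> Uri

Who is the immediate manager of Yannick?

Priya

Yannick reports directly to Priya.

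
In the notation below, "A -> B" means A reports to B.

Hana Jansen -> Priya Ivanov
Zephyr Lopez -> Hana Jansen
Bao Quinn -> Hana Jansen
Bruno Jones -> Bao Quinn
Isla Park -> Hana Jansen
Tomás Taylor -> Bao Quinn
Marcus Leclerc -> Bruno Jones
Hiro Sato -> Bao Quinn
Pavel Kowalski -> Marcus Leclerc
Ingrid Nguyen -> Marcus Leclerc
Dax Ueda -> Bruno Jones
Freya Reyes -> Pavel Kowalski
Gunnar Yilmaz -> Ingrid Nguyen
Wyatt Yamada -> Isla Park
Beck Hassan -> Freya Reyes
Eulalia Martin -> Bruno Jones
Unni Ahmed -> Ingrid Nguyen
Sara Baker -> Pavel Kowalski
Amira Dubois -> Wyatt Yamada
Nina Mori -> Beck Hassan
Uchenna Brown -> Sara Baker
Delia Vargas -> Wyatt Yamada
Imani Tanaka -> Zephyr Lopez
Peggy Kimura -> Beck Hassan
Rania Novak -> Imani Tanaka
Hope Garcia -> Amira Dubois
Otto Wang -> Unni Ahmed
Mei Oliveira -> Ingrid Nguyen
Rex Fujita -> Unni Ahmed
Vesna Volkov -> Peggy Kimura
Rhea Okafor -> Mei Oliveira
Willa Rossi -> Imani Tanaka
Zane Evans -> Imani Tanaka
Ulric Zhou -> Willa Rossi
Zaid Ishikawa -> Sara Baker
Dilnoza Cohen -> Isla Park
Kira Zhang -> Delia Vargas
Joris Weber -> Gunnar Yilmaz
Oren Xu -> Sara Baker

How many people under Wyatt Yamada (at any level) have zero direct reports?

2

The people in Wyatt Yamada's organization with no one reporting to them are Kira Zhang, Hope Garcia. That is 2.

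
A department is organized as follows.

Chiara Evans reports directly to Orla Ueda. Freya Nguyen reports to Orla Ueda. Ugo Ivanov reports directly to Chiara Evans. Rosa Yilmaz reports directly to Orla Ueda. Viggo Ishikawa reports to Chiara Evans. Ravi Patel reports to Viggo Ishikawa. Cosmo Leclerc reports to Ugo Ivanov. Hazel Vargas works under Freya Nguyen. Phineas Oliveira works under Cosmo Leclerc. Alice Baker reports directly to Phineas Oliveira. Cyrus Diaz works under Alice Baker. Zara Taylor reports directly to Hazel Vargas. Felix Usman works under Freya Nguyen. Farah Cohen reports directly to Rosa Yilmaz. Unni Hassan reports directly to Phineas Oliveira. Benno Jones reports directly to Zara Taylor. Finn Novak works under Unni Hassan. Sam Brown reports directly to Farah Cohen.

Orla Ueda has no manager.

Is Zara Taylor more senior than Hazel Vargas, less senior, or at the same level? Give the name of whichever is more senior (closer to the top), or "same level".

Hazel Vargas

Zara Taylor is 3 levels below Orla Ueda; Hazel Vargas is 2. Hazel Vargas is higher.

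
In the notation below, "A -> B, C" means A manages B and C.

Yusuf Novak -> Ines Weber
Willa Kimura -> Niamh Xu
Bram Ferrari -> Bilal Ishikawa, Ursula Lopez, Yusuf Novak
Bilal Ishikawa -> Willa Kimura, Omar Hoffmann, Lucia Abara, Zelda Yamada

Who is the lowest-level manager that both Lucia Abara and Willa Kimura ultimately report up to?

Bilal Ishikawa

Lucia Abara's chain of managers is Bilal Ishikawa, Bram Ferrari. Willa Kimura's chain of managers is Bilal Ishikawa, Bram Ferrari. The first manager that appears in both chains is Bilal Ishikawa.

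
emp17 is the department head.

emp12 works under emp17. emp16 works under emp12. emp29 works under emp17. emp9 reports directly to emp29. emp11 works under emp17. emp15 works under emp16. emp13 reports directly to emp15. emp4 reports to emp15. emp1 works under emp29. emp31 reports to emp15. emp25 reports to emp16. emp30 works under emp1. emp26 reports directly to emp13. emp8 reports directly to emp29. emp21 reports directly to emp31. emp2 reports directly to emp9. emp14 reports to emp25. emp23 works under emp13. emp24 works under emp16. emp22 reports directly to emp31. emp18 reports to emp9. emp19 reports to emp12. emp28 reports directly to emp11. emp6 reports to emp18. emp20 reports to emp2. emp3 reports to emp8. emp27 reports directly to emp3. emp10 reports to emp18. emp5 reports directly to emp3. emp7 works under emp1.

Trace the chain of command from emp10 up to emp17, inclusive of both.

emp10 -> emp18 -> emp9 -> emp29 -> emp17

emp10 reports to emp18. emp18 reports to emp9. emp9 reports to emp29. emp29 reports to emp17. emp17 is at the top.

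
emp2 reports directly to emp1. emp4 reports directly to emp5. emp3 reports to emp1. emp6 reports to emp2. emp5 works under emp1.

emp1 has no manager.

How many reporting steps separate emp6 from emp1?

Chain from emp6 up to emp1: emp6 → emp2 → emp1. That is 2 steps up, so emp6 is 2 levels below emp1.

2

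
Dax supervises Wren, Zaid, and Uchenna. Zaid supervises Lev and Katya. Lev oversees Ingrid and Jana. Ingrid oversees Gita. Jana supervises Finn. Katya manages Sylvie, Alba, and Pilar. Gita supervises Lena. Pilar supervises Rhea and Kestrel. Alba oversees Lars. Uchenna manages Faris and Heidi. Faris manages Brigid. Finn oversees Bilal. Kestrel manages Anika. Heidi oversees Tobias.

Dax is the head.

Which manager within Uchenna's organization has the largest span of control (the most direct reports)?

Uchenna

Direct-report counts within Uchenna's organization: Uchenna has 2; Heidi has 1; Faris has 1. The largest is 2, held by Uchenna.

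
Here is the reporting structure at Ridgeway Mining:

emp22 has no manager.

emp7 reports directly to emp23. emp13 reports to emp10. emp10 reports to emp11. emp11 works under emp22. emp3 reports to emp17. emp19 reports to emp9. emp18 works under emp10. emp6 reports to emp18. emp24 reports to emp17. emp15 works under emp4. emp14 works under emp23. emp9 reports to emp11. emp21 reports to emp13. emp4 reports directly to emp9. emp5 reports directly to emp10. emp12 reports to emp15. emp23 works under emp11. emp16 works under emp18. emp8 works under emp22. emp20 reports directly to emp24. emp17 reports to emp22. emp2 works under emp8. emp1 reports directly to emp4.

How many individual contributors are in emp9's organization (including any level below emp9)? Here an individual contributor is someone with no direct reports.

3

The people in emp9's organization with no one reporting to them are emp19, emp12, emp1. That is 3.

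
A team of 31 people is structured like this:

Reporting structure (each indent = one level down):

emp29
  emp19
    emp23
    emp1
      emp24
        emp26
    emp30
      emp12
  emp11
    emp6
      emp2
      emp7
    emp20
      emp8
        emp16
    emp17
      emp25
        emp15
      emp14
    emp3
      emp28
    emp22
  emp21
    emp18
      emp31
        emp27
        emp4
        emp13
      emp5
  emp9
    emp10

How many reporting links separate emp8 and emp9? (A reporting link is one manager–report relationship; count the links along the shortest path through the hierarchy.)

emp8 is 3 levels below emp29, and emp9 is 1 level below emp29 (their lowest common manager). The shortest path runs up from emp8 to emp29 and back down to emp9: 3 + 1 = 4 links.

4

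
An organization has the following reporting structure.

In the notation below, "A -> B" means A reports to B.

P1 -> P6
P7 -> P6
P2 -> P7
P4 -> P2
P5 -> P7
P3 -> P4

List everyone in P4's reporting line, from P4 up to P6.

P4 reports to P2. P2 reports to P7. P7 reports to P6. P6 is at the top.

P4 -> P2 -> P7 -> P6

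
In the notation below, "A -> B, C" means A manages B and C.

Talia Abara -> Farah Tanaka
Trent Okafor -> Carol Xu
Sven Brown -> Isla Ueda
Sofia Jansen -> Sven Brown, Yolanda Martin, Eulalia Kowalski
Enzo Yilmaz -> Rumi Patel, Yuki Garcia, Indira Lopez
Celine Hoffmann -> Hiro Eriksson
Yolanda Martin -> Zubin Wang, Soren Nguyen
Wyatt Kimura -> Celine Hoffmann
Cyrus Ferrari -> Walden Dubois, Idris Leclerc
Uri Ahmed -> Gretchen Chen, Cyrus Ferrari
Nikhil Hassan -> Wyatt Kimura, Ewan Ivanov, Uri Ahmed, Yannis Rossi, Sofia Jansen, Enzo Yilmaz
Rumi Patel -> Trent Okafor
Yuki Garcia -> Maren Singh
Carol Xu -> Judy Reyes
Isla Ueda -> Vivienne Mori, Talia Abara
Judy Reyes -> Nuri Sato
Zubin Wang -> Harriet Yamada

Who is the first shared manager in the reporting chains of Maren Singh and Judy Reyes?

Enzo Yilmaz

Maren Singh's chain of managers is Yuki Garcia, Enzo Yilmaz, Nikhil Hassan. Judy Reyes's chain of managers is Carol Xu, Trent Okafor, Rumi Patel, Enzo Yilmaz, Nikhil Hassan. The first manager that appears in both chains is Enzo Yilmaz.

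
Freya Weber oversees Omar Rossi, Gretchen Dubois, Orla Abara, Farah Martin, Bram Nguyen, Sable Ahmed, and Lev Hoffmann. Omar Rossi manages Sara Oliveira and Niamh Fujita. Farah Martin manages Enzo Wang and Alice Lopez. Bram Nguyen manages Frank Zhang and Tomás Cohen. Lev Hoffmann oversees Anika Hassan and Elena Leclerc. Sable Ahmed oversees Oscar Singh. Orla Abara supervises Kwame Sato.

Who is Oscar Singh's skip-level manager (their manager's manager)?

Oscar Singh reports to Sable Ahmed, and Sable Ahmed reports to Freya Weber. So Oscar Singh's skip-level manager is Freya Weber.

Freya Weber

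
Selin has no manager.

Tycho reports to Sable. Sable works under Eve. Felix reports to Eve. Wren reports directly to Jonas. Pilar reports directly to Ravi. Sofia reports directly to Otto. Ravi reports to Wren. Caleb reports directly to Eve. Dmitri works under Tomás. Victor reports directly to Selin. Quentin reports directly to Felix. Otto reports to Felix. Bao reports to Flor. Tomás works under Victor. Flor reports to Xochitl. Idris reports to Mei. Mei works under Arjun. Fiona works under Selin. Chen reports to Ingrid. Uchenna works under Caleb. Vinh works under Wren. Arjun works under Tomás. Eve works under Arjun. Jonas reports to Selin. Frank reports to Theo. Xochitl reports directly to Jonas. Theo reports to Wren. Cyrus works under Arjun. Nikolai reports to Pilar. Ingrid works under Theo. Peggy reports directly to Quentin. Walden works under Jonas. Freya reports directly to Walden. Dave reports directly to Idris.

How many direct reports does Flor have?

1

Flor directly manages Bao. That is 1 direct report.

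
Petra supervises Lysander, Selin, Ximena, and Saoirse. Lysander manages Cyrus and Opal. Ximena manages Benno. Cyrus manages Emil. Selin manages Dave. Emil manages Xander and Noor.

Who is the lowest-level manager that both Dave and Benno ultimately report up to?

Dave's chain of managers is Selin, Petra. Benno's chain of managers is Ximena, Petra. The first manager that appears in both chains is Petra.

Petra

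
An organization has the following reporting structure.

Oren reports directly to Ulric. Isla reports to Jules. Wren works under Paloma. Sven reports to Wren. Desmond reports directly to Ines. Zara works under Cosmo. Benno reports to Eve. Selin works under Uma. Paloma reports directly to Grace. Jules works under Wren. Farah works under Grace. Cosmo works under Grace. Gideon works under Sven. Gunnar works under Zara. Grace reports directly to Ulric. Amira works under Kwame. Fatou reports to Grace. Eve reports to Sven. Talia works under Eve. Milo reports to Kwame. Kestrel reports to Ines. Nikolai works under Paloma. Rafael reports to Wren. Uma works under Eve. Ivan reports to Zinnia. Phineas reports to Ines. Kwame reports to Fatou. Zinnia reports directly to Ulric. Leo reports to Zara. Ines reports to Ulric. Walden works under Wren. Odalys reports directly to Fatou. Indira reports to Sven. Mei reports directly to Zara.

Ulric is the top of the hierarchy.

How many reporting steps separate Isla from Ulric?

Chain from Isla up to Ulric: Isla → Jules → Wren → Paloma → Grace → Ulric. That is 5 steps up, so Isla is 5 levels below Ulric.

5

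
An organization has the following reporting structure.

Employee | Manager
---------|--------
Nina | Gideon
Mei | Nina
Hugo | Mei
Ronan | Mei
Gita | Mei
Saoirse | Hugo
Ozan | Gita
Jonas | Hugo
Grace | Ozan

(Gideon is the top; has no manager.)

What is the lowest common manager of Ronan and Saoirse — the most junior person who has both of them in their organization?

Mei

Ronan's chain of managers is Mei, Nina, Gideon. Saoirse's chain of managers is Hugo, Mei, Nina, Gideon. The first manager that appears in both chains is Mei.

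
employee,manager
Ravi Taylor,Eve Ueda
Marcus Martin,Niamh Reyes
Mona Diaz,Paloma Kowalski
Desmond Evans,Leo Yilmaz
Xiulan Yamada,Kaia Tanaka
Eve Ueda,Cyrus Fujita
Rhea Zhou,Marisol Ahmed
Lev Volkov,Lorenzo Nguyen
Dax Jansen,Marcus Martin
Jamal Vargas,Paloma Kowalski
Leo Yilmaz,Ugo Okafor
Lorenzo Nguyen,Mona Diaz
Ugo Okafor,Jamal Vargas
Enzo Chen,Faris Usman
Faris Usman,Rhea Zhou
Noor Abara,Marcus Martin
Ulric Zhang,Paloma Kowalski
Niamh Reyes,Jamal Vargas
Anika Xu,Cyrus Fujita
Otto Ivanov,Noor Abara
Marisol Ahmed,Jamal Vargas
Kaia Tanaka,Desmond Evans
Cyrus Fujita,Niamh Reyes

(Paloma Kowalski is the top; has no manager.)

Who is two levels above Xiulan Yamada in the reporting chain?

Xiulan Yamada reports to Kaia Tanaka, and Kaia Tanaka reports to Desmond Evans. So Xiulan Yamada's skip-level manager is Desmond Evans.

Desmond Evans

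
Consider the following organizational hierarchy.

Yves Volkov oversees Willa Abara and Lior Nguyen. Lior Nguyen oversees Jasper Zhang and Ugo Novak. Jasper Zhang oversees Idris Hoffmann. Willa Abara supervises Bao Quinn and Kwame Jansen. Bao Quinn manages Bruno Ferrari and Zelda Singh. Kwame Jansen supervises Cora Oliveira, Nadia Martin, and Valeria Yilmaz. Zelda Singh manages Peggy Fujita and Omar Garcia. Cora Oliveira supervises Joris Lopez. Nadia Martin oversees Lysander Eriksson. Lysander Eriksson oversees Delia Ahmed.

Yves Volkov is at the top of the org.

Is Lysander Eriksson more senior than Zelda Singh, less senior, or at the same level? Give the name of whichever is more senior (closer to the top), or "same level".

Zelda Singh

Lysander Eriksson is 4 levels below Yves Volkov; Zelda Singh is 3. Zelda Singh is higher.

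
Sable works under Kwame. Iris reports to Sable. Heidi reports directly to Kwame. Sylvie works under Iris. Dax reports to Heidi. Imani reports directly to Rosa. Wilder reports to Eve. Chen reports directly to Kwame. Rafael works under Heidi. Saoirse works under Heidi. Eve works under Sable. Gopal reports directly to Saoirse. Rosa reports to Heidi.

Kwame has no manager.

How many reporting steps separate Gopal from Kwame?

3

Chain from Gopal up to Kwame: Gopal → Saoirse → Heidi → Kwame. That is 3 steps up, so Gopal is 3 levels below Kwame.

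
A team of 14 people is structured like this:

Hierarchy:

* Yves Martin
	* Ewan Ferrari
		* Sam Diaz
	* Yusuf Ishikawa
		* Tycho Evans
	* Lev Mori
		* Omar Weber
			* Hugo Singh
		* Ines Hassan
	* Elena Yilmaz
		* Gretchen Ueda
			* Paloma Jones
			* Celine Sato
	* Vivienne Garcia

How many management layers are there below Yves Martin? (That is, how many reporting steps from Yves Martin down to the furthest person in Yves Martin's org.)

3

The longest chain under Yves Martin runs Yves Martin → Elena Yilmaz → Gretchen Ueda → Celine Sato, which is 3 levels below Yves Martin.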